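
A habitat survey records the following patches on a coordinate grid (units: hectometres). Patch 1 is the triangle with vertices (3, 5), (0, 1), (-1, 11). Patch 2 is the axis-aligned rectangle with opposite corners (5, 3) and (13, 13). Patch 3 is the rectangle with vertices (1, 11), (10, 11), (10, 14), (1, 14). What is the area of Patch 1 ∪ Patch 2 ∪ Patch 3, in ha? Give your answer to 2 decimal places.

114.00

By inclusion–exclusion:
Individual areas: |Patch 1| = 17, |Patch 2| = 80, |Patch 3| = 27.
|Patch 1∩Patch 2| = 0.
|Patch 1∩Patch 3| = 0.
|Patch 2∩Patch 3|: x∈[5,10], y∈[11,13] → 5·2 = 10.
|Patch 1∩Patch 2∩Patch 3| = 0.
|Patch 1 ∪ Patch 2 ∪ Patch 3| = 124 − 10 + 0 = 114.00.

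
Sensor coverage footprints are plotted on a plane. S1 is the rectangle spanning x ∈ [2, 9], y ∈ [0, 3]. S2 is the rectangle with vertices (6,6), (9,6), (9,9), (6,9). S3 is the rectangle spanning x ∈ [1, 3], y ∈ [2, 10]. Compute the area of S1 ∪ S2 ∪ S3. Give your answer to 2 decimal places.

By inclusion–exclusion:
Individual areas: |S1| = 21, |S2| = 9, |S3| = 16.
|S1∩S2| = 0 (no overlap).
|S1∩S3|: x∈[2,3], y∈[2,3] → 1·1 = 1.
|S2∩S3| = 0 (no overlap).
|S1∩S2∩S3| = 0.
|S1 ∪ S2 ∪ S3| = 46 − 1 + 0 = 45.00.

45.00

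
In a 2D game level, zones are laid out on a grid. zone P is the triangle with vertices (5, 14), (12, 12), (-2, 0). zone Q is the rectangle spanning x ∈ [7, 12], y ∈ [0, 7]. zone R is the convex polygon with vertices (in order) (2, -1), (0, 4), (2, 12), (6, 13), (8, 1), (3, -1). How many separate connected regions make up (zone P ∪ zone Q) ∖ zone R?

(zone P ∪ zone Q) ∖ zone R splits into 3 disjoint pieces (area 19.2485, area 3.0638, area 31.8).

3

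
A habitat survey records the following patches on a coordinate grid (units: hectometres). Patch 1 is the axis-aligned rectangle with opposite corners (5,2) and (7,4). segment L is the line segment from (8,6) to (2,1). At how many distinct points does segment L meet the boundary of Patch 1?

2

The segment meets the boundary at (5,3.5), (5.6,4).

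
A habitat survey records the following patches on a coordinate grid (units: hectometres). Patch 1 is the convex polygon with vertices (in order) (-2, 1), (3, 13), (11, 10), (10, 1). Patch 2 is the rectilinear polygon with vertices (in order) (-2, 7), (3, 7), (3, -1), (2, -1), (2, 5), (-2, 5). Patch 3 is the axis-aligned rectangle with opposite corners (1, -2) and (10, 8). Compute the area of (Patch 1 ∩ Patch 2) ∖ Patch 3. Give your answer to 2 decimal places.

|Patch 1 ∩ Patch 2| = 9.8333.
|(Patch 1 ∩ Patch 2) ∩ Patch 3| = 8.
|(Patch 1 ∩ Patch 2) ∖ Patch 3| = 9.8333 − 8 = 1.83.

1.83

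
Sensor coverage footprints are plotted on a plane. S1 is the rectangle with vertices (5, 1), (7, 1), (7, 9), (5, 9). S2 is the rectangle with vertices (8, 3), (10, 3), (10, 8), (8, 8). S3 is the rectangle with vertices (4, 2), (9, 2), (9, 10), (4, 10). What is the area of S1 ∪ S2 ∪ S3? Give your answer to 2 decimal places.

47.00

By inclusion–exclusion:
Individual areas: |S1| = 16, |S2| = 10, |S3| = 40.
|S1∩S2| = 0 (no overlap).
|S1∩S3|: x∈[5,7], y∈[2,9] → 2·7 = 14.
|S2∩S3|: x∈[8,9], y∈[3,8] → 1·5 = 5.
|S1∩S2∩S3| = 0.
|S1 ∪ S2 ∪ S3| = 66 − 19 + 0 = 47.00.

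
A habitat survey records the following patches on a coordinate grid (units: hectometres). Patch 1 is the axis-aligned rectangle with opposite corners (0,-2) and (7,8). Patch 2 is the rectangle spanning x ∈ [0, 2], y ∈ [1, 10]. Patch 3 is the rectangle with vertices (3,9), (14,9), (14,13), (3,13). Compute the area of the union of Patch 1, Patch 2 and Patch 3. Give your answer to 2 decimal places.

118.00

By inclusion–exclusion:
Individual areas: |Patch 1| = 70, |Patch 2| = 18, |Patch 3| = 44.
|Patch 1∩Patch 2|: x∈[0,2], y∈[1,8] → 2·7 = 14.
|Patch 1∩Patch 3| = 0 (no overlap).
|Patch 2∩Patch 3| = 0 (no overlap).
|Patch 1∩Patch 2∩Patch 3| = 0.
|Patch 1 ∪ Patch 2 ∪ Patch 3| = 132 − 14 + 0 = 118.00.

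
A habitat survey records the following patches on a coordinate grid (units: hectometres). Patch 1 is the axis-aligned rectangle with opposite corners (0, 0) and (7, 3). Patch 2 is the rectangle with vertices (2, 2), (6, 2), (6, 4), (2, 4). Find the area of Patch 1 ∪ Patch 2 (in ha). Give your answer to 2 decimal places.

By inclusion–exclusion:
Individual areas: |Patch 1| = 21, |Patch 2| = 8.
|Patch 1∩Patch 2|: x∈[2,6], y∈[2,3] → 4·1 = 4.
|Patch 1 ∪ Patch 2| = 29 − 4 = 25.00.

25.00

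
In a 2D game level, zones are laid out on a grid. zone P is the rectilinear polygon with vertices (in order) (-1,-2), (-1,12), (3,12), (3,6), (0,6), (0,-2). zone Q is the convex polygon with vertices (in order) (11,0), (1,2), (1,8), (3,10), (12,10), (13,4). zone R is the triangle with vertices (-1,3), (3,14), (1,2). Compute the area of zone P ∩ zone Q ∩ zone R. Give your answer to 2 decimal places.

2.27

The intersection is the polygon with vertices (1,6), (1,8), (2.2,9.2), (1.667,6).
By the shoelace formula its area is 2.27.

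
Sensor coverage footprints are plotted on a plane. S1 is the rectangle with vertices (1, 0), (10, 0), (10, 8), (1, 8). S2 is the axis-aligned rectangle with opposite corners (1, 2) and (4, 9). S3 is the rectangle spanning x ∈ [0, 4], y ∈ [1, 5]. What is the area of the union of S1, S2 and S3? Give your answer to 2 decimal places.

By inclusion–exclusion:
Individual areas: |S1| = 72, |S2| = 21, |S3| = 16.
|S1∩S2|: x∈[1,4], y∈[2,8] → 3·6 = 18.
|S1∩S3|: x∈[1,4], y∈[1,5] → 3·4 = 12.
|S2∩S3|: x∈[1,4], y∈[2,5] → 3·3 = 9.
|S1∩S2∩S3| = 9.
|S1 ∪ S2 ∪ S3| = 109 − 39 + 9 = 79.00.

79.00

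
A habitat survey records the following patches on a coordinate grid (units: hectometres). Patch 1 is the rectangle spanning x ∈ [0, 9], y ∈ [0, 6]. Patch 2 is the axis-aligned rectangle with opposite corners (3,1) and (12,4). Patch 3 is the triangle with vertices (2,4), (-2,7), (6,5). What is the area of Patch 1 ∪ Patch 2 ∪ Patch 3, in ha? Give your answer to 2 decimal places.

64.50

By inclusion–exclusion:
Individual areas: |Patch 1| = 54, |Patch 2| = 27, |Patch 3| = 8.
|Patch 1∩Patch 2|: x∈[3,9], y∈[1,4] → 6·3 = 18.
|Patch 1∩Patch 3| = 6.5.
|Patch 2∩Patch 3| = 0.
|Patch 1∩Patch 2∩Patch 3| = 0.
|Patch 1 ∪ Patch 2 ∪ Patch 3| = 89 − 24.5 + 0 = 64.50.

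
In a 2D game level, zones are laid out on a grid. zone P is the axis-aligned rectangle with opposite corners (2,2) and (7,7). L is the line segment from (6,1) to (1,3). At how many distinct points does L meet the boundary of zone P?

2

The segment meets the boundary at (2,2.6), (3.5,2).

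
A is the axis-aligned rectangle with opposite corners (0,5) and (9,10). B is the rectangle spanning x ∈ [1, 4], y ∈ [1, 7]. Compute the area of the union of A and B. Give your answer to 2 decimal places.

By inclusion–exclusion:
Individual areas: |A| = 45, |B| = 18.
|A∩B|: x∈[1,4], y∈[5,7] → 3·2 = 6.
|A ∪ B| = 63 − 6 = 57.00.

57.00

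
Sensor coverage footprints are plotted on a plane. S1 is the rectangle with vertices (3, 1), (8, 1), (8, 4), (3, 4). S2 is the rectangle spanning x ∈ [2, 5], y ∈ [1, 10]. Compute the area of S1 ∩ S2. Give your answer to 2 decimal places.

6.00

|S1∩S2|: x∈[3,5], y∈[1,4] → 2·3 = 6.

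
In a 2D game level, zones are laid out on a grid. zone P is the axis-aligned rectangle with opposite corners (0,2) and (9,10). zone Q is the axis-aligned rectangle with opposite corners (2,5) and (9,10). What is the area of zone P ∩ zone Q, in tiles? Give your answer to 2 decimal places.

35.00

|zone P∩zone Q|: x∈[2,9], y∈[5,10] → 7·5 = 35.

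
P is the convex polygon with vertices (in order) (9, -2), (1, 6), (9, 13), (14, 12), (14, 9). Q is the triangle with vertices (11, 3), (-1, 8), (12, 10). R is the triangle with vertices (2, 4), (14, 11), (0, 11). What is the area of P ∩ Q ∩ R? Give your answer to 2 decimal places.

The intersection is the polygon with vertices (12,10), (11.974,9.818), (4.75,5.604), (1.903,6.79), (4.2,8.8).
By the shoelace formula its area is 17.62.

17.62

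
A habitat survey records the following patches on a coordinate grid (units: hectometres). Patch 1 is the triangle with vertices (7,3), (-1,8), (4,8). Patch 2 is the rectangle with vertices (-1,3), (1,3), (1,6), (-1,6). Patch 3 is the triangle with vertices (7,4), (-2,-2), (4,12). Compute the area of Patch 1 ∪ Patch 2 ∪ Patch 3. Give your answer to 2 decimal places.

52.98

By inclusion–exclusion:
Individual areas: |Patch 1| = 12.5, |Patch 2| = 6, |Patch 3| = 45.
|Patch 1∩Patch 2| = 0.
|Patch 1∩Patch 3| = 9.6662.
|Patch 2∩Patch 3| = 0.8571.
|Patch 1∩Patch 2∩Patch 3| = 0.
|Patch 1 ∪ Patch 2 ∪ Patch 3| = 63.5 − 10.5234 + 0 = 52.98.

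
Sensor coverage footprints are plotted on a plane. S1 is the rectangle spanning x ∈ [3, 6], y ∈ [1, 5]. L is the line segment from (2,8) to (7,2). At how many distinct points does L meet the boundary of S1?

The segment meets the boundary at (6,3.2), (4.5,5).

2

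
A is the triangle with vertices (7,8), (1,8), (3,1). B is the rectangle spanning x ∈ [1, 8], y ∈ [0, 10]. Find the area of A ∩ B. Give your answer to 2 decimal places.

The intersection is the polygon with vertices (7,8), (3,1), (1,8).
By the shoelace formula its area is 21.00.

21.00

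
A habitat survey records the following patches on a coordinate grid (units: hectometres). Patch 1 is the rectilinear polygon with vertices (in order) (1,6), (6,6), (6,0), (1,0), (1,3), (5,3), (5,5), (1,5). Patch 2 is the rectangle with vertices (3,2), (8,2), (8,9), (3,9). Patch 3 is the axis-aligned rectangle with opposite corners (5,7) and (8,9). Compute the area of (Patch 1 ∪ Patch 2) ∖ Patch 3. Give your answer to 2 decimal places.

43.00

|Patch 1 ∪ Patch 2| = 49.
|(Patch 1 ∪ Patch 2) ∩ Patch 3| = 6.
|(Patch 1 ∪ Patch 2) ∖ Patch 3| = 49 − 6 = 43.00.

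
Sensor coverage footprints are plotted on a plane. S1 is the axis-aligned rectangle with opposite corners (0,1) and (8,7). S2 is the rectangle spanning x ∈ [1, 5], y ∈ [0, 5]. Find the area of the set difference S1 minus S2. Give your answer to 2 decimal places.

32.00

|S1∩S2|: x∈[1,5], y∈[1,5] → 4·4 = 16.
|S1| = 48.
|S1 ∖ S2| = |S1| − |S1∩S2| = 48 − 16 = 32.00.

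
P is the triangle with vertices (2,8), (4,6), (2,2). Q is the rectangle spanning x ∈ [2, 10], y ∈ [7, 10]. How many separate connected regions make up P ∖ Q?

P ∖ Q is a single connected region.

1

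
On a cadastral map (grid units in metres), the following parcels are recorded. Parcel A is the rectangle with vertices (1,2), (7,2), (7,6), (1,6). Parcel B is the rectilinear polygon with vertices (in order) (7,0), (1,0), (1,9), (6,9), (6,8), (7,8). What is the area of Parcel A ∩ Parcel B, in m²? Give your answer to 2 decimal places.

24.00

The intersection is the polygon with vertices (7,2), (1,2), (1,6), (7,6).
By the shoelace formula its area is 24.00.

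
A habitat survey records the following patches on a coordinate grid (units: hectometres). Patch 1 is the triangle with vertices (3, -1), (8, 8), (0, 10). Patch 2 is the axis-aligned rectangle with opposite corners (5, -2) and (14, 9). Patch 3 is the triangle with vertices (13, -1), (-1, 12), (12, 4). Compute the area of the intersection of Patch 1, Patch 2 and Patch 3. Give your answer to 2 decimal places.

The intersection is the polygon with vertices (6.403,5.126), (5,6.429), (5,8.308), (7.363,6.854).
By the shoelace formula its area is 4.06.

4.06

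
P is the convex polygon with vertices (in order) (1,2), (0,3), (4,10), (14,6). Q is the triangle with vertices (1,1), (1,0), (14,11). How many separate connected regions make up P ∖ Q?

P ∖ Q splits into 2 disjoint pieces (area 35.1075, area 13.1834).

2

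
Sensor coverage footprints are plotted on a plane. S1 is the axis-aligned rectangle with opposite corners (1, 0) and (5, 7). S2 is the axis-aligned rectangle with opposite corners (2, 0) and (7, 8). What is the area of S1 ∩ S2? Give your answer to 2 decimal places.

|S1∩S2|: x∈[2,5], y∈[0,7] → 3·7 = 21.

21.00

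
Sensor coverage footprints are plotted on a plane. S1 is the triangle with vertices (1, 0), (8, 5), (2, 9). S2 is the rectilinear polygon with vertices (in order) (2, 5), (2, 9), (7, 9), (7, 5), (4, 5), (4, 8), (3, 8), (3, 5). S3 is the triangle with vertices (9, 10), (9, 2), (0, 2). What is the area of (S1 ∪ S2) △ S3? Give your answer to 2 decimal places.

37.10

|S1 ∪ S2| = 37.25.
|(S1 ∪ S2) ∩ S3| = 18.0744.
|(S1 ∪ S2) △ S3| = 37.25 + 36 − 36.1489 = 37.10.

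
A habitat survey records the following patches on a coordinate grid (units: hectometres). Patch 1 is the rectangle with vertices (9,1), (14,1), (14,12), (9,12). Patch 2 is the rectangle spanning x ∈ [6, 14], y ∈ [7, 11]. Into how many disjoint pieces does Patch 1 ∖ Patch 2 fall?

2

Patch 1 ∖ Patch 2 splits into 2 disjoint pieces (area 30, area 5).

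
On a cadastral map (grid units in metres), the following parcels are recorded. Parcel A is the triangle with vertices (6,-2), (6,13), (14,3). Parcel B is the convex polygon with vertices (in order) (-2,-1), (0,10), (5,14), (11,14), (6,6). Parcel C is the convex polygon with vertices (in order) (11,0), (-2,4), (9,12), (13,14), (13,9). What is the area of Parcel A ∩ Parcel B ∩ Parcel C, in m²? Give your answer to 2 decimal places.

6.04

The intersection is the polygon with vertices (8.456,9.93), (6,6), (6,9.818), (7.609,10.989).
By the shoelace formula its area is 6.04.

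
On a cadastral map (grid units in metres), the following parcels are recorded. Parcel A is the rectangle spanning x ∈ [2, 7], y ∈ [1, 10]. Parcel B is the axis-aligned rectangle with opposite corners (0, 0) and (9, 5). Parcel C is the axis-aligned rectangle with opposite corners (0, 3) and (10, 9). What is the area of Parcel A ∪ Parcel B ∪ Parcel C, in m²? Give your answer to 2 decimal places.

By inclusion–exclusion:
Individual areas: |Parcel A| = 45, |Parcel B| = 45, |Parcel C| = 60.
|Parcel A∩Parcel B|: x∈[2,7], y∈[1,5] → 5·4 = 20.
|Parcel A∩Parcel C|: x∈[2,7], y∈[3,9] → 5·6 = 30.
|Parcel B∩Parcel C|: x∈[0,9], y∈[3,5] → 9·2 = 18.
|Parcel A∩Parcel B∩Parcel C| = 10.
|Parcel A ∪ Parcel B ∪ Parcel C| = 150 − 68 + 10 = 92.00.

92.00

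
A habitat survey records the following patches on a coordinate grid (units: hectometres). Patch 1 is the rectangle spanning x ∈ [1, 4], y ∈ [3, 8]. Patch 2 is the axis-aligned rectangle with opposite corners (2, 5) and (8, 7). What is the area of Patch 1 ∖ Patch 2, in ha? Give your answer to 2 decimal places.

11.00

|Patch 1∩Patch 2|: x∈[2,4], y∈[5,7] → 2·2 = 4.
|Patch 1| = 15.
|Patch 1 ∖ Patch 2| = |Patch 1| − |Patch 1∩Patch 2| = 15 − 4 = 11.00.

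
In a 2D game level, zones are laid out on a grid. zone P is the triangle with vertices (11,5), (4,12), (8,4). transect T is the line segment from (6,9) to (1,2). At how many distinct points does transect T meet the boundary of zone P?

The segment meets the boundary at (5.706,8.588).

1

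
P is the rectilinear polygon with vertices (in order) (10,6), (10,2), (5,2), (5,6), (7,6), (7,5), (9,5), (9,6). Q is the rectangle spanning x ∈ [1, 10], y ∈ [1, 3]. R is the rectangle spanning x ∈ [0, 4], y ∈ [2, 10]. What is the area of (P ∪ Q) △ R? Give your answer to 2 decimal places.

57.00

|P ∪ Q| = 31.
|(P ∪ Q) ∩ R| = 3.
|(P ∪ Q) △ R| = 31 + 32 − 6 = 57.00.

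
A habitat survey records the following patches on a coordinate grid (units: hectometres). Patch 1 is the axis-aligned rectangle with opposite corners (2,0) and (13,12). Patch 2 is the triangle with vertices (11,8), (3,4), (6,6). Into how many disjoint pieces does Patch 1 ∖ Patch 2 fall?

Patch 1 ∖ Patch 2 is a single connected region.

1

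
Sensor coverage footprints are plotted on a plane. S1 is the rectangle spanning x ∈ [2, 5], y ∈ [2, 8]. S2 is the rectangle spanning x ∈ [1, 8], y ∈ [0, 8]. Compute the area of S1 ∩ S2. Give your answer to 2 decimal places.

|S1∩S2|: x∈[2,5], y∈[2,8] → 3·6 = 18.

18.00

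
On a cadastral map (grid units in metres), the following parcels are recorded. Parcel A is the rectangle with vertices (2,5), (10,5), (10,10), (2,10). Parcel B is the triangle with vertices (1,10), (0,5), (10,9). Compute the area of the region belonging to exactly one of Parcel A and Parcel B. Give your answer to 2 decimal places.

30.29

|Parcel A| = 40, |Parcel B| = 23, |Parcel A∩Parcel B| = 16.3556.
|Parcel A △ Parcel B| = |Parcel A| + |Parcel B| − 2·|Parcel A∩Parcel B| = 40 + 23 − 32.7111 = 30.29.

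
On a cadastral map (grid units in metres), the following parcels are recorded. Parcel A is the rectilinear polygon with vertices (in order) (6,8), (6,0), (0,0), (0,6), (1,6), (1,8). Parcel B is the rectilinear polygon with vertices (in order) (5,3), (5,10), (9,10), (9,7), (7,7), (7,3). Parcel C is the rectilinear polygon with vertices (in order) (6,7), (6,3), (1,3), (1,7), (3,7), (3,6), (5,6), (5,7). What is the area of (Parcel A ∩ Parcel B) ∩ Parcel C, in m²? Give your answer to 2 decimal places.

The region (Parcel A ∩ Parcel B) ∩ Parcel C is the polygon with vertices (5,3), (5,6), (5,7), (6,7), (6,3).
By the shoelace formula its area is 4.00.

4.00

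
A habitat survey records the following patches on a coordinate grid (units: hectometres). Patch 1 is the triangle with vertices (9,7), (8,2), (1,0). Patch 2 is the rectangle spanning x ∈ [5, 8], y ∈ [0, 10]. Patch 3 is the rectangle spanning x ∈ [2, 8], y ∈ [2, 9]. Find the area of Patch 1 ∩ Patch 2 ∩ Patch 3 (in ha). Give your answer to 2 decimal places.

The intersection is the polygon with vertices (5,3.5), (8,6.125), (8,2), (5,2).
By the shoelace formula its area is 8.44.

8.44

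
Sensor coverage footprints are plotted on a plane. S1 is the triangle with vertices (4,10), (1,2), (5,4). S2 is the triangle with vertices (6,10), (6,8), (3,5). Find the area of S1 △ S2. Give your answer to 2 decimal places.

|S1| = 13, |S2| = 3, |S1∩S2| = 0.7516.
|S1 △ S2| = |S1| + |S2| − 2·|S1∩S2| = 13 + 3 − 1.5031 = 14.50.

14.50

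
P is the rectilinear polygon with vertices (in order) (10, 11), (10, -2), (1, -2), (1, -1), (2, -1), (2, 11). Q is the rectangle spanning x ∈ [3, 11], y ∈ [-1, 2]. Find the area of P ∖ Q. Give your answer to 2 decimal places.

84.00

|P| = 105, |P∩Q| = 21.
|P ∖ Q| = |P| − |P∩Q| = 105 − 21 = 84.00.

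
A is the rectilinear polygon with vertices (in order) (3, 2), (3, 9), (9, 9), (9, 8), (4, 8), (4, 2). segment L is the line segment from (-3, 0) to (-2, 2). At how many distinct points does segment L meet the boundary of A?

The segment lies entirely outside A and never meets its boundary.

0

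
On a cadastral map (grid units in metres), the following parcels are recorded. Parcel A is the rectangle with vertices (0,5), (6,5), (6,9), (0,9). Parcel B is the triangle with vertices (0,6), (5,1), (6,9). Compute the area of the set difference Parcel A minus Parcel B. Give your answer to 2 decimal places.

10.50

|Parcel A| = 24, |Parcel A∩Parcel B| = 13.5.
|Parcel A ∖ Parcel B| = |Parcel A| − |Parcel A∩Parcel B| = 24 − 13.5 = 10.50.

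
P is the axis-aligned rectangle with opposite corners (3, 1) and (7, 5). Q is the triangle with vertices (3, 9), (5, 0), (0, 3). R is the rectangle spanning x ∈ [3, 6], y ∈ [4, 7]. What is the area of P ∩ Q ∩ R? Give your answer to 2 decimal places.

The intersection is the polygon with vertices (3.889,5), (4.111,4), (3,4), (3,5).
By the shoelace formula its area is 1.00.

1.00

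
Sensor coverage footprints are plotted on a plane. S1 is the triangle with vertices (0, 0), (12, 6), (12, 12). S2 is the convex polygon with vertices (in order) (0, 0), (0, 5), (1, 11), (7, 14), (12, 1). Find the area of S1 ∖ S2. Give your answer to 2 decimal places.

12.77

|S1| = 36, |S1∩S2| = 23.2267.
|S1 ∖ S2| = |S1| − |S1∩S2| = 36 − 23.2267 = 12.77.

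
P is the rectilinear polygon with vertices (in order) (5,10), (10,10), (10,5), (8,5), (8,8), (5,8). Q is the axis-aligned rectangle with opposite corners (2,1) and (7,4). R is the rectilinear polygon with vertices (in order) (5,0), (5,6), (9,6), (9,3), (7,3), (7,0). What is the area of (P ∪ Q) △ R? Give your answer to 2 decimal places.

35.00

|P ∪ Q| = 31.
|(P ∪ Q) ∩ R| = 7.
|(P ∪ Q) △ R| = 31 + 18 − 14 = 35.00.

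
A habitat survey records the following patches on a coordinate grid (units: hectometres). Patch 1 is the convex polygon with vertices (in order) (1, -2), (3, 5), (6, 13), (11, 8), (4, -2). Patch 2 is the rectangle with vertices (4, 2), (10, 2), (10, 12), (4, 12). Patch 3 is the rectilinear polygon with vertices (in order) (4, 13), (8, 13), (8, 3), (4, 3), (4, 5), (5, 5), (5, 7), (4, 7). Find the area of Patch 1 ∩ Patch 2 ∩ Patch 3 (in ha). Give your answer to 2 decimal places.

29.80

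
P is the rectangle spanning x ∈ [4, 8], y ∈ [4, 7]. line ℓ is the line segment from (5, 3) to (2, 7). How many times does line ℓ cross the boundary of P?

The segment meets the boundary at (4,4.333), (4.25,4).

2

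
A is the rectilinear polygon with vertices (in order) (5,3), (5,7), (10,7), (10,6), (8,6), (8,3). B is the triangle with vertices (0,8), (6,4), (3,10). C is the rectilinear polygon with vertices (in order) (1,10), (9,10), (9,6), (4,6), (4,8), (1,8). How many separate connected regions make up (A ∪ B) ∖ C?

2

(A ∪ B) ∖ C splits into 2 disjoint pieces (area 15.6667, area 1).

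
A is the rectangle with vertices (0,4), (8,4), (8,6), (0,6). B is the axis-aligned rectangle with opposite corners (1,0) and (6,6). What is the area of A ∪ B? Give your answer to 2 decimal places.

By inclusion–exclusion:
Individual areas: |A| = 16, |B| = 30.
|A∩B|: x∈[1,6], y∈[4,6] → 5·2 = 10.
|A ∪ B| = 46 − 10 = 36.00.

36.00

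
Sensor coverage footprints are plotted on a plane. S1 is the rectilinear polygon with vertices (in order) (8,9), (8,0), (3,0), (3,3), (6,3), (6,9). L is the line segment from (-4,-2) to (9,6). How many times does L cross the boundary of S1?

4

The segment meets the boundary at (8,5.385), (6,4.154), (3,2.308), (4.125,3).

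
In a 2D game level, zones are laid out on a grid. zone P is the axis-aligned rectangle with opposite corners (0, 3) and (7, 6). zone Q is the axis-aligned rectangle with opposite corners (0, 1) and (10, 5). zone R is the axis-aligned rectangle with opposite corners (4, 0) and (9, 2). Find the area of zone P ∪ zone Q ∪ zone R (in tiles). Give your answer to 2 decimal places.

52.00

By inclusion–exclusion:
Individual areas: |zone P| = 21, |zone Q| = 40, |zone R| = 10.
|zone P∩zone Q|: x∈[0,7], y∈[3,5] → 7·2 = 14.
|zone P∩zone R| = 0 (no overlap).
|zone Q∩zone R|: x∈[4,9], y∈[1,2] → 5·1 = 5.
|zone P∩zone Q∩zone R| = 0.
|zone P ∪ zone Q ∪ zone R| = 71 − 19 + 0 = 52.00.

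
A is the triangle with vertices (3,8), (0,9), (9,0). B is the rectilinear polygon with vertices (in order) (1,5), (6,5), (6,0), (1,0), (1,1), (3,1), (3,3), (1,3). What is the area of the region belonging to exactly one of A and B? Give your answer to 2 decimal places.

|A| = 9, |B| = 21, |A∩B| = 1.625.
|A △ B| = |A| + |B| − 2·|A∩B| = 9 + 21 − 3.25 = 26.75.

26.75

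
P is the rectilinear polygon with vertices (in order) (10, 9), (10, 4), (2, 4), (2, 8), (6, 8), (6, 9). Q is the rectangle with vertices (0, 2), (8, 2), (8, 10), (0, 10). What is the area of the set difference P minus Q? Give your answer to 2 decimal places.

|P| = 36, |P∩Q| = 26.
|P ∖ Q| = |P| − |P∩Q| = 36 − 26 = 10.00.

10.00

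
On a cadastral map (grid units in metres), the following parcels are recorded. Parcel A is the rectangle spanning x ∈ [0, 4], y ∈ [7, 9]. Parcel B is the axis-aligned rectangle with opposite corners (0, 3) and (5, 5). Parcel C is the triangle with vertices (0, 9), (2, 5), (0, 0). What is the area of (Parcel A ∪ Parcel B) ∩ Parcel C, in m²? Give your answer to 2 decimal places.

4.20

|Parcel A ∪ Parcel B| = 18.
|(Parcel A ∪ Parcel B) ∩ Parcel C| = 4.20.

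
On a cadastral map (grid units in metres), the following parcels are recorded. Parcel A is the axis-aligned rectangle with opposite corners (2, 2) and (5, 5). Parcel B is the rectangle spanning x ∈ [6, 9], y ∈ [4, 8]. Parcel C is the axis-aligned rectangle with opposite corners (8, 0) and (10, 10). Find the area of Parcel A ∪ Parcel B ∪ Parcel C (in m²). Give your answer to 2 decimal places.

37.00

By inclusion–exclusion:
Individual areas: |Parcel A| = 9, |Parcel B| = 12, |Parcel C| = 20.
|Parcel A∩Parcel B| = 0 (no overlap).
|Parcel A∩Parcel C| = 0 (no overlap).
|Parcel B∩Parcel C|: x∈[8,9], y∈[4,8] → 1·4 = 4.
|Parcel A∩Parcel B∩Parcel C| = 0.
|Parcel A ∪ Parcel B ∪ Parcel C| = 41 − 4 + 0 = 37.00.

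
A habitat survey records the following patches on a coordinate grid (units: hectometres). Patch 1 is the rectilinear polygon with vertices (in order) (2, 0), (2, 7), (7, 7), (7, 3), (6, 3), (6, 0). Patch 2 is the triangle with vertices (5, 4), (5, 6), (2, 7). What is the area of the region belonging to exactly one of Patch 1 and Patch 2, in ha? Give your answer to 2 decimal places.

|Patch 1| = 32, |Patch 2| = 3, |Patch 1∩Patch 2| = 3.
|Patch 1 △ Patch 2| = |Patch 1| + |Patch 2| − 2·|Patch 1∩Patch 2| = 32 + 3 − 6 = 29.00.

29.00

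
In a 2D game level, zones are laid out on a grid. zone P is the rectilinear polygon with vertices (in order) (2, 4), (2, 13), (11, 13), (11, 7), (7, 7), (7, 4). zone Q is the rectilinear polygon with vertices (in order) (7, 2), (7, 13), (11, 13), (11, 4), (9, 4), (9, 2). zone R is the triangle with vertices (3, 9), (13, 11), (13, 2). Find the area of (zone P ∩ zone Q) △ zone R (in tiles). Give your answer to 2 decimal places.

|zone P ∩ zone Q| = 24.
|(zone P ∩ zone Q) ∩ zone R| = 12.8.
|(zone P ∩ zone Q) △ zone R| = 24 + 45 − 25.6 = 43.40.

43.40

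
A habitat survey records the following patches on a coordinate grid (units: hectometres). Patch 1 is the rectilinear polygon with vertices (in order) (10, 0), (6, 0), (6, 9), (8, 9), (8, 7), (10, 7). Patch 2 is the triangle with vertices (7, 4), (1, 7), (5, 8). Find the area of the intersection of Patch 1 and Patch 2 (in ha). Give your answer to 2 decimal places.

The intersection is the polygon with vertices (6,6), (7,4), (6,4.5).
By the shoelace formula its area is 0.75.

0.75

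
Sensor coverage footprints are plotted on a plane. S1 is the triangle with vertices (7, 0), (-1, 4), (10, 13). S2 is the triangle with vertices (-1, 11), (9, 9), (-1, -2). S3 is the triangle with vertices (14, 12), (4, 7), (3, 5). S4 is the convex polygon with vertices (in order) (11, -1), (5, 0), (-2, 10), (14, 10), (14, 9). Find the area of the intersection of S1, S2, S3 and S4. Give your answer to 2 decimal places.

The intersection is the polygon with vertices (8.608,8.569), (3,5), (4,7), (8.286,9.143), (9,9).
By the shoelace formula its area is 5.58.

5.58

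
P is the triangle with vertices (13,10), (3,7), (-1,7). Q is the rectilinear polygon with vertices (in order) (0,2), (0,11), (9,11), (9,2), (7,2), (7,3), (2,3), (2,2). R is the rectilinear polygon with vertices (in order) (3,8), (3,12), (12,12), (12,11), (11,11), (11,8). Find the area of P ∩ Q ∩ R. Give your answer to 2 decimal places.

1.98

The intersection is the polygon with vertices (9,9.143), (9,8.8), (6.333,8), (3.667,8).
By the shoelace formula its area is 1.98.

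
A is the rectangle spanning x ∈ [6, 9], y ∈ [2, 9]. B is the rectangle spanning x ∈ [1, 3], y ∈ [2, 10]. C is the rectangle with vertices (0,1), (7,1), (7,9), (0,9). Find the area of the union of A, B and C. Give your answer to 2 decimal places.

72.00

By inclusion–exclusion:
Individual areas: |A| = 21, |B| = 16, |C| = 56.
|A∩B| = 0 (no overlap).
|A∩C|: x∈[6,7], y∈[2,9] → 1·7 = 7.
|B∩C|: x∈[1,3], y∈[2,9] → 2·7 = 14.
|A∩B∩C| = 0.
|A ∪ B ∪ C| = 93 − 21 + 0 = 72.00.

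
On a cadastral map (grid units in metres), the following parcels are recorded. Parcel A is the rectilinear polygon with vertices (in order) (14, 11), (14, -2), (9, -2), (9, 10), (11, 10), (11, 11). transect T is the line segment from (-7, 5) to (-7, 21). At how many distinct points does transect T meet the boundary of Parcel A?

The segment lies entirely outside Parcel A and never meets its boundary.

0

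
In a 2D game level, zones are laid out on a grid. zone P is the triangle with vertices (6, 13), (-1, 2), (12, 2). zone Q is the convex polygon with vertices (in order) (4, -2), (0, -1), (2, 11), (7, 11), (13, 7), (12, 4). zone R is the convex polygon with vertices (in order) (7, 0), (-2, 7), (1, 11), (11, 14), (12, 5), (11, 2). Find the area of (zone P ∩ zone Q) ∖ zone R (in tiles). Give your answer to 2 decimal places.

|zone P ∩ zone Q| = 64.8444.
|(zone P ∩ zone Q) ∩ zone R| = 59.5312.
|(zone P ∩ zone Q) ∖ zone R| = 64.8444 − 59.5312 = 5.31.

5.31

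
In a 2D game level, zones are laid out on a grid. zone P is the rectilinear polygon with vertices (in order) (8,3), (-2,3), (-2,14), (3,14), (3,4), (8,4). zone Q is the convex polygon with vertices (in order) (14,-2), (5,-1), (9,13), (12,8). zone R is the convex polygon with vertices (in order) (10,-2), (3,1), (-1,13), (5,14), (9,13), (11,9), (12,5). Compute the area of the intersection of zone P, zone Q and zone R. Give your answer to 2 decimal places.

The intersection is the polygon with vertices (6.429,4), (8,4), (8,3), (6.143,3).
By the shoelace formula its area is 1.71.

1.71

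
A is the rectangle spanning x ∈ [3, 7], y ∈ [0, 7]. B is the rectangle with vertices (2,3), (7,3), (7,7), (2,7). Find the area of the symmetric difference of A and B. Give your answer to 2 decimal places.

16.00

|A∩B|: x∈[3,7], y∈[3,7] → 4·4 = 16.
|A △ B| = |A| + |B| − 2·|A∩B| = 28 + 20 − 32 = 16.00.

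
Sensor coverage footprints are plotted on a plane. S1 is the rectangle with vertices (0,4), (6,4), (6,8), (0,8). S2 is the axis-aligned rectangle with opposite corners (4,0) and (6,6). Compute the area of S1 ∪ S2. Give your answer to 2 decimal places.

32.00

By inclusion–exclusion:
Individual areas: |S1| = 24, |S2| = 12.
|S1∩S2|: x∈[4,6], y∈[4,6] → 2·2 = 4.
|S1 ∪ S2| = 36 − 4 = 32.00.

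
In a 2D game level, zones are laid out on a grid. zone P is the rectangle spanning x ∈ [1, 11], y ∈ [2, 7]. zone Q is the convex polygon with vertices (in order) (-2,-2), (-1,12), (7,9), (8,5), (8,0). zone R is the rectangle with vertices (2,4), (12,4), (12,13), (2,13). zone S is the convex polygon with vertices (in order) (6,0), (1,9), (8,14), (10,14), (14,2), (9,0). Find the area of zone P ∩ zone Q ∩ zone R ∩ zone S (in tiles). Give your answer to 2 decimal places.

The intersection is the polygon with vertices (8,5), (8,4), (3.778,4), (2.111,7), (7.5,7).
By the shoelace formula its area is 14.67.

14.67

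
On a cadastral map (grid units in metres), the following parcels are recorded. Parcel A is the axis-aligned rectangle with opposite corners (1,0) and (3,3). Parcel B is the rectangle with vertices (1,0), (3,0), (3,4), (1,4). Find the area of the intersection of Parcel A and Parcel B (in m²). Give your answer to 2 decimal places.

|Parcel A∩Parcel B|: x∈[1,3], y∈[0,3] → 2·3 = 6.

6.00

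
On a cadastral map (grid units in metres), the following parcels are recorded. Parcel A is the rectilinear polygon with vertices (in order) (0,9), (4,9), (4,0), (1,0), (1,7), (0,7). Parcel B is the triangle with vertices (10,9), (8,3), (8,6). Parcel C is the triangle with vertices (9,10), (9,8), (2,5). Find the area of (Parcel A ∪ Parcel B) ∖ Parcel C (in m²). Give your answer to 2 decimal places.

|Parcel A ∪ Parcel B| = 32.
|(Parcel A ∪ Parcel B) ∩ Parcel C| = 0.5714.
|(Parcel A ∪ Parcel B) ∖ Parcel C| = 32 − 0.5714 = 31.43.

31.43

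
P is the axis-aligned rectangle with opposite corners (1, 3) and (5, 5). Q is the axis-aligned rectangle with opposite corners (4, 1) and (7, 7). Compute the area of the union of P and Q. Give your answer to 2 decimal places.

By inclusion–exclusion:
Individual areas: |P| = 8, |Q| = 18.
|P∩Q|: x∈[4,5], y∈[3,5] → 1·2 = 2.
|P ∪ Q| = 26 − 2 = 24.00.

24.00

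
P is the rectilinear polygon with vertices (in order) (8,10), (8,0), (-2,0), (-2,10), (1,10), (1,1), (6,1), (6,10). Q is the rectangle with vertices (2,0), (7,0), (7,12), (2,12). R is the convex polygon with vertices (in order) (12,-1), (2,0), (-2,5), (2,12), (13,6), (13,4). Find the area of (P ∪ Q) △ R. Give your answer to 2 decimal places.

|P ∪ Q| = 101.
|(P ∪ Q) ∩ R| = 76.064.
|(P ∪ Q) △ R| = 101 + 126.5 − 152.1279 = 75.37.

75.37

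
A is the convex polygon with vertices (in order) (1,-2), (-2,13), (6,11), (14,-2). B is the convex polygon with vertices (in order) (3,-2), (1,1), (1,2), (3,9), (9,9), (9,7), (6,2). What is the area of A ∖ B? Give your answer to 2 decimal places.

91.43

|A| = 141.5, |A∩B| = 50.073.
|A ∖ B| = |A| − |A∩B| = 141.5 − 50.073 = 91.43.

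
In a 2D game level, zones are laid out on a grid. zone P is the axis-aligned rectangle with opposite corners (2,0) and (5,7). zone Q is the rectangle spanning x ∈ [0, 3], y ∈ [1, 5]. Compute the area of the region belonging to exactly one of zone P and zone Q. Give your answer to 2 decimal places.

25.00

|zone P∩zone Q|: x∈[2,3], y∈[1,5] → 1·4 = 4.
|zone P △ zone Q| = |zone P| + |zone Q| − 2·|zone P∩zone Q| = 21 + 12 − 8 = 25.00.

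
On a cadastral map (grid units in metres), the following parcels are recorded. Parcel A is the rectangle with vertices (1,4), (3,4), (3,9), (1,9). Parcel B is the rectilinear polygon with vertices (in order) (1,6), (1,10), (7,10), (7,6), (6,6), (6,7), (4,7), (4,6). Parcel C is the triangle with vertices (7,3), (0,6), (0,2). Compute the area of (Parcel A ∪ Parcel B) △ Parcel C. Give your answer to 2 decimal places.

|Parcel A ∪ Parcel B| = 26.
|(Parcel A ∪ Parcel B) ∩ Parcel C| = 2.2857.
|(Parcel A ∪ Parcel B) △ Parcel C| = 26 + 14 − 4.5714 = 35.43.

35.43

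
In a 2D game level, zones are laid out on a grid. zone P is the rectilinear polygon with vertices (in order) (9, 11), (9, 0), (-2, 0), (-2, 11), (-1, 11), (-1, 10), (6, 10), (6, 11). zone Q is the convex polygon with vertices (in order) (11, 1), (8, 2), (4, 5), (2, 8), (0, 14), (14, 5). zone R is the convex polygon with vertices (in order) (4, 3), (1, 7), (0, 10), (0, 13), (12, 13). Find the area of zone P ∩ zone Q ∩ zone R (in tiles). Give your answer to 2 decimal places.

The intersection is the polygon with vertices (4,5), (2,8), (1.333,10), (6,10), (6,10.143), (8.453,8.566), (5,4.25).
By the shoelace formula its area is 23.86.

23.86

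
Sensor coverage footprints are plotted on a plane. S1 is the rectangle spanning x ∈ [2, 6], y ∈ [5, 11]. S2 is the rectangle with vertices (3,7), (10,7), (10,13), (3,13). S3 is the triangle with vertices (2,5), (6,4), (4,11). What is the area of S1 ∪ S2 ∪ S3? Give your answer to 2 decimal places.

55.86

By inclusion–exclusion:
Individual areas: |S1| = 24, |S2| = 42, |S3| = 13.
|S1∩S2|: x∈[3,6], y∈[7,11] → 3·4 = 12.
|S1∩S3| = 11.1429.
|S2∩S3| = 4.7857.
|S1∩S2∩S3| = 4.7857.
|S1 ∪ S2 ∪ S3| = 79 − 27.9286 + 4.7857 = 55.86.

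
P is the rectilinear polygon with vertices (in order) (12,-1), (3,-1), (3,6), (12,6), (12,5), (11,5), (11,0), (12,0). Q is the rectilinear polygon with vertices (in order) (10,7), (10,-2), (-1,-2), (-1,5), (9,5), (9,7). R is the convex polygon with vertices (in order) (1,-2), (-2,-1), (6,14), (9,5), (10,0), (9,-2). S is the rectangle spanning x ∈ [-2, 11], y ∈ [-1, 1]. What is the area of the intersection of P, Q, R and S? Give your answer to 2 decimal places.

13.65

The intersection is the polygon with vertices (10,0), (9.5,-1), (3,-1), (3,1), (9.8,1).
By the shoelace formula its area is 13.65.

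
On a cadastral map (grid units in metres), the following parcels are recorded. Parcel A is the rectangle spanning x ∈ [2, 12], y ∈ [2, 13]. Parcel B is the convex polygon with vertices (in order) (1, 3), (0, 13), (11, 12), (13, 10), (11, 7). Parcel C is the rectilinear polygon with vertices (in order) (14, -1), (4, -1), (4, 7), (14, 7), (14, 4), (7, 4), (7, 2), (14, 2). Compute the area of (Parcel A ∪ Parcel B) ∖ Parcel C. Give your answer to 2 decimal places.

|Parcel A ∪ Parcel B| = 125.8682.
|(Parcel A ∪ Parcel B) ∩ Parcel C| = 30.
|(Parcel A ∪ Parcel B) ∖ Parcel C| = 125.8682 − 30 = 95.87.

95.87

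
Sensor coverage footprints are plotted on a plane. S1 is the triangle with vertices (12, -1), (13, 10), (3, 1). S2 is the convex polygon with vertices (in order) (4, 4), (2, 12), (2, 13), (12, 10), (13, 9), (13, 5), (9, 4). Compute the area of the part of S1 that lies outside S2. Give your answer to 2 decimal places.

|S1| = 50.5, |S1∩S2| = 16.6157.
|S1 ∖ S2| = |S1| − |S1∩S2| = 50.5 − 16.6157 = 33.88.

33.88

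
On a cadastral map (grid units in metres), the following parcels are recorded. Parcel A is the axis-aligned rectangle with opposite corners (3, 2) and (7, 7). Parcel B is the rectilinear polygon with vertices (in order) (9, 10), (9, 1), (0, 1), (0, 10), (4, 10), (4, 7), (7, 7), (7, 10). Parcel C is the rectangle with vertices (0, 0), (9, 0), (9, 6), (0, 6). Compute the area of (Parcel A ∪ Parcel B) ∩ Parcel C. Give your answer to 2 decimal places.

45.00

The region (Parcel A ∪ Parcel B) ∩ Parcel C is the polygon with vertices (9,1), (0,1), (0,6), (9,6).
By the shoelace formula its area is 45.00.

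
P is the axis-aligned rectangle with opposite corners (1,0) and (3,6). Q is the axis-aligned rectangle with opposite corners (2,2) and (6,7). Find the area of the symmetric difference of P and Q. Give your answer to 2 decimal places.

24.00

|P∩Q|: x∈[2,3], y∈[2,6] → 1·4 = 4.
|P △ Q| = |P| + |Q| − 2·|P∩Q| = 12 + 20 − 8 = 24.00.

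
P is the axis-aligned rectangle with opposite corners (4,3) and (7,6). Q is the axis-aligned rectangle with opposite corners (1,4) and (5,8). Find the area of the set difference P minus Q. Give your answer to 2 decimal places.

7.00

|P∩Q|: x∈[4,5], y∈[4,6] → 1·2 = 2.
|P| = 9.
|P ∖ Q| = |P| − |P∩Q| = 9 − 2 = 7.00.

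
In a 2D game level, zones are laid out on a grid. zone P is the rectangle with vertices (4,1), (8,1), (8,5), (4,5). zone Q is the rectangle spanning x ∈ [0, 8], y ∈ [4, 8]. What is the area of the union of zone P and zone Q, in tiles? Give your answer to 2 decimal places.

By inclusion–exclusion:
Individual areas: |zone P| = 16, |zone Q| = 32.
|zone P∩zone Q|: x∈[4,8], y∈[4,5] → 4·1 = 4.
|zone P ∪ zone Q| = 48 − 4 = 44.00.

44.00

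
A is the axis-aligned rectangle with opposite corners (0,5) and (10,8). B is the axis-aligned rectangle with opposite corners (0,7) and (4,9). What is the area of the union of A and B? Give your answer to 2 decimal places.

34.00

By inclusion–exclusion:
Individual areas: |A| = 30, |B| = 8.
|A∩B|: x∈[0,4], y∈[7,8] → 4·1 = 4.
|A ∪ B| = 38 − 4 = 34.00.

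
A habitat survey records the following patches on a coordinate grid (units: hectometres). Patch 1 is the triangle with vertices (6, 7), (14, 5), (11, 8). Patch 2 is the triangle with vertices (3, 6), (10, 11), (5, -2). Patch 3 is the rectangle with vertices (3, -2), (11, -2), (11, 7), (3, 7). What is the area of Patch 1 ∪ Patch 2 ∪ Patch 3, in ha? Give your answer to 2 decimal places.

85.34

By inclusion–exclusion:
Individual areas: |Patch 1| = 9, |Patch 2| = 33, |Patch 3| = 72.
|Patch 1∩Patch 2| = 1.3474.
|Patch 1∩Patch 3| = 3.125.
|Patch 2∩Patch 3| = 24.8769.
|Patch 1∩Patch 2∩Patch 3| = 0.691.
|Patch 1 ∪ Patch 2 ∪ Patch 3| = 114 − 29.3493 + 0.691 = 85.34.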